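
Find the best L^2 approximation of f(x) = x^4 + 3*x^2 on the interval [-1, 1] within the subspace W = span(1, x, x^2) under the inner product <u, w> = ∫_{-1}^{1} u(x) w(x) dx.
g(x) = 27*x^2/7 - 3/35

The best approximation g ∈ W is the orthogonal projection of f onto W. Writing g = a_0 + a_1 x + a_2 x^2, the coefficients solve the normal equations G · a = b where
  G_{ij} = <φ_i, φ_j> and b_i = <f, φ_i>, with φ_0 = 1, φ_1 = x, φ_2 = x^2.
G =
  [2, 0, 2/3]
  [0, 2/3, 0]
  [2/3, 0, 2/5],
b = (12/5, 0, 52/35).
Solving gives a_0 = -3/35, a_1 = 0, a_2 = 27/7, so
  g(x) = 27*x^2/7 - 3/35.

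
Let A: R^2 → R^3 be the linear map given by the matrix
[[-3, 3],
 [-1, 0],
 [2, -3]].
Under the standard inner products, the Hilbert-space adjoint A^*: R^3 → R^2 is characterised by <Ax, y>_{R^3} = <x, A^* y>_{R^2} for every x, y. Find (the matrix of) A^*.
A^* = A^T =
[[-3, -1, 2],
 [3, 0, -3]]

For real matrices with standard dot products, the defining identity <Ax, y> = <x, A^* y> gives (Ax)^T y = x^T (A^*) y, i.e. x^T A^T y = x^T (A^*) y. Since this holds for all x, y, we must have A^* = A^T. Therefore
A^* =
[[-3, -1, 2],
 [3, 0, -3]].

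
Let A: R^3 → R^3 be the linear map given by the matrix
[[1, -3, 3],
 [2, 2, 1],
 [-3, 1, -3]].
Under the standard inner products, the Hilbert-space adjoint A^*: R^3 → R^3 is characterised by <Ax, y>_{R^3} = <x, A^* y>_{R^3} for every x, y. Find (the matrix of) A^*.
A^* = A^T =
[[1, 2, -3],
 [-3, 2, 1],
 [3, 1, -3]]

For real matrices with standard dot products, the defining identity <Ax, y> = <x, A^* y> gives (Ax)^T y = x^T (A^*) y, i.e. x^T A^T y = x^T (A^*) y. Since this holds for all x, y, we must have A^* = A^T. Therefore
A^* =
[[1, 2, -3],
 [-3, 2, 1],
 [3, 1, -3]].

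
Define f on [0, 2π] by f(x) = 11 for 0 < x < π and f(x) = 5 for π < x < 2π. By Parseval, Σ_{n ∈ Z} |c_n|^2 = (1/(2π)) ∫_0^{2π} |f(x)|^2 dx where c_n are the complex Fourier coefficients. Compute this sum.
Σ |c_n|^2 = 73

Parseval equates the L^2 energy of f (normalised by 1/(2π)) with the ℓ^2 sum of its Fourier coefficients: (1/(2π)) ∫_0^{2π} |f|^2 = Σ |c_n|^2.
Compute the left side: (1/(2π)) [∫_0^π 11^2 dx + ∫_π^{2π} 5^2 dx] = (1/(2π)) · (121π + 25π) = (121 + 25)/2 = 73.
So Σ_{n ∈ Z} |c_n|^2 = 73.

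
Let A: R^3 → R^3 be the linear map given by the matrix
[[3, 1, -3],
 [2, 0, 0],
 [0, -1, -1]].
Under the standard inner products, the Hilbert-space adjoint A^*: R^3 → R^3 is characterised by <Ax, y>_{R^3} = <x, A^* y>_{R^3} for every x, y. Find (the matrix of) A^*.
A^* = A^T =
[[3, 2, 0],
 [1, 0, -1],
 [-3, 0, -1]]

For real matrices with standard dot products, the defining identity <Ax, y> = <x, A^* y> gives (Ax)^T y = x^T (A^*) y, i.e. x^T A^T y = x^T (A^*) y. Since this holds for all x, y, we must have A^* = A^T. Therefore
A^* =
[[3, 2, 0],
 [1, 0, -1],
 [-3, 0, -1]].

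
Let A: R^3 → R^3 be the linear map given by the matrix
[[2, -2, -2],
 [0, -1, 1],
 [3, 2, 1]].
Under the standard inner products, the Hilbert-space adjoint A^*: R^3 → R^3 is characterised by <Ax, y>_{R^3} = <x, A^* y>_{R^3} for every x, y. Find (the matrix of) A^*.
A^* = A^T =
[[2, 0, 3],
 [-2, -1, 2],
 [-2, 1, 1]]

For real matrices with standard dot products, the defining identity <Ax, y> = <x, A^* y> gives (Ax)^T y = x^T (A^*) y, i.e. x^T A^T y = x^T (A^*) y. Since this holds for all x, y, we must have A^* = A^T. Therefore
A^* =
[[2, 0, 3],
 [-2, -1, 2],
 [-2, 1, 1]].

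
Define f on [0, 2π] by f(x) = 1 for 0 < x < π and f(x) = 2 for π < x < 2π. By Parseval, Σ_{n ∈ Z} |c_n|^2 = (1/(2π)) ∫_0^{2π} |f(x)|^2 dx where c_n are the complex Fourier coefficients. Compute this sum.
Σ |c_n|^2 = 5/2

Parseval equates the L^2 energy of f (normalised by 1/(2π)) with the ℓ^2 sum of its Fourier coefficients: (1/(2π)) ∫_0^{2π} |f|^2 = Σ |c_n|^2.
Compute the left side: (1/(2π)) [∫_0^π 1^2 dx + ∫_π^{2π} 2^2 dx] = (1/(2π)) · (1π + 4π) = (1 + 4)/2 = 5/2.
So Σ_{n ∈ Z} |c_n|^2 = 5/2.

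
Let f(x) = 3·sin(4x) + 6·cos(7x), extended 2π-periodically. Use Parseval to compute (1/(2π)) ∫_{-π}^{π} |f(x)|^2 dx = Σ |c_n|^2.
Σ |c_n|^2 = 45/2

Expand |f|^2 and use orthogonality of {sin(nx), cos(mx)} on [-π, π]:
  ∫_{-π}^{π} sin(nx)^2 dx = π, ∫ cos(mx)^2 dx = π, and cross terms integrate to 0.
So ∫_{-π}^{π} f(x)^2 dx = 3^2 · π + 6^2 · π = (9 + 36)π.
Divide by 2π: (9 + 36)/2 = 45/2.
By Parseval, this equals Σ |c_n|^2.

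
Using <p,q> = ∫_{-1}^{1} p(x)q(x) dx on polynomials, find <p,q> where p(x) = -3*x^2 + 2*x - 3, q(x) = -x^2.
<p,q> = 16/5

Expand the product: p(x)·q(x) = 3*x^4 - 2*x^3 + 3*x^2.
∫_{-1}^{1} of each monomial x^k gives [2/(k+1) if k even, 0 if k odd]. Integrating term-by-term (or equivalently evaluating the antiderivative F(x) = 3*x^5/5 - x^4/2 + x^3 at the endpoints):
  F(1) − F(−1) = 11/10 − (-21/10) = 16/5.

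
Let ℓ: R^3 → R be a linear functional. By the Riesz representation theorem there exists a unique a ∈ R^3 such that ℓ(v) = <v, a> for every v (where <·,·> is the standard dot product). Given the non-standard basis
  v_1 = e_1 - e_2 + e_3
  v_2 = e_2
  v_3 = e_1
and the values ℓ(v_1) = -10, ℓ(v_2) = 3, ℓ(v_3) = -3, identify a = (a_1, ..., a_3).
a = (-3, 3, -4)

Write a = (a_1, ..., a_3) in the standard basis. For each basis vector v_i, ℓ(v_i) = <v_i, a> is a linear equation in the a_j's. Collect the n equations into a matrix system V a = ℓ, where row i of V is v_i (expressed in the standard basis). Since V is invertible (lower-triangular with 1s on the diagonal, up to permutation), solve by back-substitution:
  V =
[[1, -1, 1],
 [0, 1, 0],
 [1, 0, 0]]
  V a = (-10, 3, -3)
Solving gives a = (-3, 3, -4).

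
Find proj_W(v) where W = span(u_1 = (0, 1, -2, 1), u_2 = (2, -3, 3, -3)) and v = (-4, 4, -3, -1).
proj_W(v) = (-16/7, 37/14, -13/7, 37/14)

Set up U = [u_1 | ... | u_2] ∈ R^(4×2). The projector onto W = col(U) is P = U (U^T U)^(-1) U^T.
Compute U^T U =
  [6, -12]
  [-12, 31],
and U^T v = (9, -26).
Solve U^T U · c = U^T v for the coefficients: c = (-11/14, -8/7). The projection is proj_W(v) = U c.
Check: (v - proj_W(v)) · u_1 = 0  (should be 0).
Check: (v - proj_W(v)) · u_2 = 0  (should be 0).
Result: proj_W(v) = (-16/7, 37/14, -13/7, 37/14).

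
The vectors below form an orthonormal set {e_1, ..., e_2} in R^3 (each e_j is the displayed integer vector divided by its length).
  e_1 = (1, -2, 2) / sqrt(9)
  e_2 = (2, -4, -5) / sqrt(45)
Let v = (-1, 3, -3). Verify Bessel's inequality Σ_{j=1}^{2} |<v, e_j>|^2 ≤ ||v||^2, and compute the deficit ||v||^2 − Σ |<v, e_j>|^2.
Σ |<v, e_j>|^2 = 94/5; ||v||^2 = 19; deficit = 1/5

Write each e_j = u_j / sqrt(<u_j, u_j>) where u_j is the displayed integer vector. Then <v, e_j> = <v, u_j> / sqrt(<u_j, u_j>), so |<v, e_j>|^2 = <v, u_j>^2 / <u_j, u_j>.
Coefficients: <v, e_1> = -13/sqrt(9), <v, e_2> = 1/sqrt(45).
Square and sum: Σ |<v, e_j>|^2 = 94/5.
Compute ||v||^2 = v·v = 19.
Deficit = 19 − 94/5 = 1/5 ≥ 0, confirming Bessel's inequality. (The deficit equals ||v − Σ <v,e_j> e_j||^2, the squared distance from v to span{e_j}.)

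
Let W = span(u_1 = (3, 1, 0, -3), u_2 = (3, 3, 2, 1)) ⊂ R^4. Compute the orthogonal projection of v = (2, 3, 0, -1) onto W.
proj_W(v) = (231/89, 156/89, 79/89, -73/89)

Set up U = [u_1 | ... | u_2] ∈ R^(4×2). The projector onto W = col(U) is P = U (U^T U)^(-1) U^T.
Compute U^T U =
  [19, 9]
  [9, 23],
and U^T v = (12, 14).
Solve U^T U · c = U^T v for the coefficients: c = (75/178, 79/178). The projection is proj_W(v) = U c.
Check: (v - proj_W(v)) · u_1 = 0  (should be 0).
Check: (v - proj_W(v)) · u_2 = 0  (should be 0).
Result: proj_W(v) = (231/89, 156/89, 79/89, -73/89).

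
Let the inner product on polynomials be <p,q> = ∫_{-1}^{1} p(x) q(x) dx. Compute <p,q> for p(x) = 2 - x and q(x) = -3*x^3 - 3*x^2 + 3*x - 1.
<p,q> = -44/5

Expand the product: p(x)·q(x) = 3*x^4 - 3*x^3 - 9*x^2 + 7*x - 2.
∫_{-1}^{1} of each monomial x^k gives [2/(k+1) if k even, 0 if k odd]. Integrating term-by-term (or equivalently evaluating the antiderivative F(x) = 3*x^5/5 - 3*x^4/4 - 3*x^3 + 7*x^2/2 - 2*x at the endpoints):
  F(1) − F(−1) = -33/20 − (143/20) = -44/5.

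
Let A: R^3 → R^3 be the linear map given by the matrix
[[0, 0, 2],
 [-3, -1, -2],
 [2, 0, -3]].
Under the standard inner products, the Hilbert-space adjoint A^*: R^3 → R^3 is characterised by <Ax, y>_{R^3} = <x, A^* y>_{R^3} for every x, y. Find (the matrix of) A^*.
A^* = A^T =
[[0, -3, 2],
 [0, -1, 0],
 [2, -2, -3]]

For real matrices with standard dot products, the defining identity <Ax, y> = <x, A^* y> gives (Ax)^T y = x^T (A^*) y, i.e. x^T A^T y = x^T (A^*) y. Since this holds for all x, y, we must have A^* = A^T. Therefore
A^* =
[[0, -3, 2],
 [0, -1, 0],
 [2, -2, -3]].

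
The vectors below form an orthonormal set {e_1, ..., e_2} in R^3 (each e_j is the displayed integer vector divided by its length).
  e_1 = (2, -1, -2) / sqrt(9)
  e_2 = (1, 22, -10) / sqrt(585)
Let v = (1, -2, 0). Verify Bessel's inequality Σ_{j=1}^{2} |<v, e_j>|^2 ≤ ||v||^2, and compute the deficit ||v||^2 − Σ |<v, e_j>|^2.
Σ |<v, e_j>|^2 = 321/65; ||v||^2 = 5; deficit = 4/65

Write each e_j = u_j / sqrt(<u_j, u_j>) where u_j is the displayed integer vector. Then <v, e_j> = <v, u_j> / sqrt(<u_j, u_j>), so |<v, e_j>|^2 = <v, u_j>^2 / <u_j, u_j>.
Coefficients: <v, e_1> = 4/sqrt(9), <v, e_2> = -43/sqrt(585).
Square and sum: Σ |<v, e_j>|^2 = 321/65.
Compute ||v||^2 = v·v = 5.
Deficit = 5 − 321/65 = 4/65 ≥ 0, confirming Bessel's inequality. (The deficit equals ||v − Σ <v,e_j> e_j||^2, the squared distance from v to span{e_j}.)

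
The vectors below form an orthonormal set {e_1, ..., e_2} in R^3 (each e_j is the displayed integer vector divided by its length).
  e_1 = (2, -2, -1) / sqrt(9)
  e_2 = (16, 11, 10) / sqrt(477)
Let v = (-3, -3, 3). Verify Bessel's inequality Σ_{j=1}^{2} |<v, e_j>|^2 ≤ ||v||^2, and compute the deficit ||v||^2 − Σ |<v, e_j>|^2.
Σ |<v, e_j>|^2 = 342/53; ||v||^2 = 27; deficit = 1089/53

Write each e_j = u_j / sqrt(<u_j, u_j>) where u_j is the displayed integer vector. Then <v, e_j> = <v, u_j> / sqrt(<u_j, u_j>), so |<v, e_j>|^2 = <v, u_j>^2 / <u_j, u_j>.
Coefficients: <v, e_1> = -3/sqrt(9), <v, e_2> = -51/sqrt(477).
Square and sum: Σ |<v, e_j>|^2 = 342/53.
Compute ||v||^2 = v·v = 27.
Deficit = 27 − 342/53 = 1089/53 ≥ 0, confirming Bessel's inequality. (The deficit equals ||v − Σ <v,e_j> e_j||^2, the squared distance from v to span{e_j}.)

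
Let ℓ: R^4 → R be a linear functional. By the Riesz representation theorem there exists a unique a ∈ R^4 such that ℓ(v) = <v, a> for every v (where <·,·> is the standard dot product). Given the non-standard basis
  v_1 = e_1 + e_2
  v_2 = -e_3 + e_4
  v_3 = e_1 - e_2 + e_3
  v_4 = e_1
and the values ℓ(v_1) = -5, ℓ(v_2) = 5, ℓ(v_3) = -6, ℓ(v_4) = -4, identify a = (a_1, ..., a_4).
a = (-4, -1, -3, 2)

Write a = (a_1, ..., a_4) in the standard basis. For each basis vector v_i, ℓ(v_i) = <v_i, a> is a linear equation in the a_j's. Collect the n equations into a matrix system V a = ℓ, where row i of V is v_i (expressed in the standard basis). Since V is invertible (lower-triangular with 1s on the diagonal, up to permutation), solve by back-substitution:
  V =
[[1, 1, 0, 0],
 [0, 0, -1, 1],
 [1, -1, 1, 0],
 [1, 0, 0, 0]]
  V a = (-5, 5, -6, -4)
Solving gives a = (-4, -1, -3, 2).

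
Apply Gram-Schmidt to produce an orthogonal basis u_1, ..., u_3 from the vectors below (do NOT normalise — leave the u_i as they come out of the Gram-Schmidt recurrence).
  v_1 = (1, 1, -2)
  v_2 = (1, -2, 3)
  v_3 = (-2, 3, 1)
Orthogonal basis:
  u_1 = (1, 1, -2)
  u_2 = (13/6, -5/6, 2/3)
  u_3 = (16/35, 16/7, 48/35)

Apply the Gram-Schmidt recurrence
  u_1 = v_1
  u_i = v_i − Σ_{j<i} ((v_i · u_j) / (u_j · u_j)) · u_j.

Step by step this gives:
  u_1 = (1, 1, -2)
  u_2 = (13/6, -5/6, 2/3)
  u_3 = (16/35, 16/7, 48/35)

Orthogonality check:
  u_2 · u_1 = 0 (should be 0)
  u_3 · u_1 = 0 (should be 0)
  u_3 · u_2 = 0 (should be 0)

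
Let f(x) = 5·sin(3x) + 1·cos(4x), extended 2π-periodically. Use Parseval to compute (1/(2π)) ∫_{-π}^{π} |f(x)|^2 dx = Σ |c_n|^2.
Σ |c_n|^2 = 13

Expand |f|^2 and use orthogonality of {sin(nx), cos(mx)} on [-π, π]:
  ∫_{-π}^{π} sin(nx)^2 dx = π, ∫ cos(mx)^2 dx = π, and cross terms integrate to 0.
So ∫_{-π}^{π} f(x)^2 dx = 5^2 · π + 1^2 · π = (25 + 1)π.
Divide by 2π: (25 + 1)/2 = 13.
By Parseval, this equals Σ |c_n|^2.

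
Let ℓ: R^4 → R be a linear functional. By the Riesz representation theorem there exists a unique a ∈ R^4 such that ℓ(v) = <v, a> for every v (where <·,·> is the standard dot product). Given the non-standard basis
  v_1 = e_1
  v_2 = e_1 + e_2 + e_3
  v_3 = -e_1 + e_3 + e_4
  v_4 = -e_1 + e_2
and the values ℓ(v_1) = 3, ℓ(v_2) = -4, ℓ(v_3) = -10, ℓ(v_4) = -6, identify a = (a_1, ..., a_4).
a = (3, -3, -4, -3)

Write a = (a_1, ..., a_4) in the standard basis. For each basis vector v_i, ℓ(v_i) = <v_i, a> is a linear equation in the a_j's. Collect the n equations into a matrix system V a = ℓ, where row i of V is v_i (expressed in the standard basis). Since V is invertible (lower-triangular with 1s on the diagonal, up to permutation), solve by back-substitution:
  V =
[[1, 0, 0, 0],
 [1, 1, 1, 0],
 [-1, 0, 1, 1],
 [-1, 1, 0, 0]]
  V a = (3, -4, -10, -6)
Solving gives a = (3, -3, -4, -3).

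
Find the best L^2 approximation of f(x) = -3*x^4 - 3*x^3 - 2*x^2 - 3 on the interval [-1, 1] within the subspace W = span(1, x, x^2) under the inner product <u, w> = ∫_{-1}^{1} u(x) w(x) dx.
g(x) = -32*x^2/7 - 9*x/5 - 96/35

The best approximation g ∈ W is the orthogonal projection of f onto W. Writing g = a_0 + a_1 x + a_2 x^2, the coefficients solve the normal equations G · a = b where
  G_{ij} = <φ_i, φ_j> and b_i = <f, φ_i>, with φ_0 = 1, φ_1 = x, φ_2 = x^2.
G =
  [2, 0, 2/3]
  [0, 2/3, 0]
  [2/3, 0, 2/5],
b = (-128/15, -6/5, -128/35).
Solving gives a_0 = -96/35, a_1 = -9/5, a_2 = -32/7, so
  g(x) = -32*x^2/7 - 9*x/5 - 96/35.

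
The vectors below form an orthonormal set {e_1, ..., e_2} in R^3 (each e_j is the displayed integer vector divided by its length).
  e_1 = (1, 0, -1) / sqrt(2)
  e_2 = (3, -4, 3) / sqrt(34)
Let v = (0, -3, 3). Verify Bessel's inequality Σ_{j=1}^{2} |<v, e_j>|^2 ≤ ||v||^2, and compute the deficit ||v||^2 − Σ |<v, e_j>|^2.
Σ |<v, e_j>|^2 = 297/17; ||v||^2 = 18; deficit = 9/17

Write each e_j = u_j / sqrt(<u_j, u_j>) where u_j is the displayed integer vector. Then <v, e_j> = <v, u_j> / sqrt(<u_j, u_j>), so |<v, e_j>|^2 = <v, u_j>^2 / <u_j, u_j>.
Coefficients: <v, e_1> = -3/sqrt(2), <v, e_2> = 21/sqrt(34).
Square and sum: Σ |<v, e_j>|^2 = 297/17.
Compute ||v||^2 = v·v = 18.
Deficit = 18 − 297/17 = 9/17 ≥ 0, confirming Bessel's inequality. (The deficit equals ||v − Σ <v,e_j> e_j||^2, the squared distance from v to span{e_j}.)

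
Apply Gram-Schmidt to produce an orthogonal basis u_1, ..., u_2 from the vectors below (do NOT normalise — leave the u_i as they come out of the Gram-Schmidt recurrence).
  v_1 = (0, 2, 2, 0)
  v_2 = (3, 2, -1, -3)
Orthogonal basis:
  u_1 = (0, 2, 2, 0)
  u_2 = (3, 3/2, -3/2, -3)

Apply the Gram-Schmidt recurrence
  u_1 = v_1
  u_i = v_i − Σ_{j<i} ((v_i · u_j) / (u_j · u_j)) · u_j.

Step by step this gives:
  u_1 = (0, 2, 2, 0)
  u_2 = (3, 3/2, -3/2, -3)

Orthogonality check:
  u_2 · u_1 = 0 (should be 0)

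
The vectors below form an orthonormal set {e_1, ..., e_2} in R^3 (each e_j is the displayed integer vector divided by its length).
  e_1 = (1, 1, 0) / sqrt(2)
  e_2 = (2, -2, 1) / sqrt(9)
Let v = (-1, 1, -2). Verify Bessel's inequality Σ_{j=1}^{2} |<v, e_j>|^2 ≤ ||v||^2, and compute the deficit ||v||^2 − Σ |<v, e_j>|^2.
Σ |<v, e_j>|^2 = 4; ||v||^2 = 6; deficit = 2

Write each e_j = u_j / sqrt(<u_j, u_j>) where u_j is the displayed integer vector. Then <v, e_j> = <v, u_j> / sqrt(<u_j, u_j>), so |<v, e_j>|^2 = <v, u_j>^2 / <u_j, u_j>.
Coefficients: <v, e_1> = 0/sqrt(2), <v, e_2> = -6/sqrt(9).
Square and sum: Σ |<v, e_j>|^2 = 4.
Compute ||v||^2 = v·v = 6.
Deficit = 6 − 4 = 2 ≥ 0, confirming Bessel's inequality. (The deficit equals ||v − Σ <v,e_j> e_j||^2, the squared distance from v to span{e_j}.)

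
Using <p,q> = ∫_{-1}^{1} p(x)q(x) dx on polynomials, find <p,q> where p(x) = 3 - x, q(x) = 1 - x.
<p,q> = 20/3

Expand the product: p(x)·q(x) = x^2 - 4*x + 3.
∫_{-1}^{1} of each monomial x^k gives [2/(k+1) if k even, 0 if k odd]. Integrating term-by-term (or equivalently evaluating the antiderivative F(x) = x^3/3 - 2*x^2 + 3*x at the endpoints):
  F(1) − F(−1) = 4/3 − (-16/3) = 20/3.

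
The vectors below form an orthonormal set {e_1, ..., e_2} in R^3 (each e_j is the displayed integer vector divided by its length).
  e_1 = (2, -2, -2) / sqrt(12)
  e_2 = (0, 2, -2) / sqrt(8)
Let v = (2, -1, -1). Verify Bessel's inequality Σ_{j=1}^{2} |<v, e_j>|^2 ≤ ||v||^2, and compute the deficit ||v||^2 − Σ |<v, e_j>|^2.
Σ |<v, e_j>|^2 = 16/3; ||v||^2 = 6; deficit = 2/3

Write each e_j = u_j / sqrt(<u_j, u_j>) where u_j is the displayed integer vector. Then <v, e_j> = <v, u_j> / sqrt(<u_j, u_j>), so |<v, e_j>|^2 = <v, u_j>^2 / <u_j, u_j>.
Coefficients: <v, e_1> = 8/sqrt(12), <v, e_2> = 0/sqrt(8).
Square and sum: Σ |<v, e_j>|^2 = 16/3.
Compute ||v||^2 = v·v = 6.
Deficit = 6 − 16/3 = 2/3 ≥ 0, confirming Bessel's inequality. (The deficit equals ||v − Σ <v,e_j> e_j||^2, the squared distance from v to span{e_j}.)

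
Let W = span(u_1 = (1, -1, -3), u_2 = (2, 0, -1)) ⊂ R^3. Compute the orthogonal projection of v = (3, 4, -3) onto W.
proj_W(v) = (113/30, 1/6, -22/15)

Set up U = [u_1 | ... | u_2] ∈ R^(3×2). The projector onto W = col(U) is P = U (U^T U)^(-1) U^T.
Compute U^T U =
  [11, 5]
  [5, 5],
and U^T v = (8, 9).
Solve U^T U · c = U^T v for the coefficients: c = (-1/6, 59/30). The projection is proj_W(v) = U c.
Check: (v - proj_W(v)) · u_1 = 0  (should be 0).
Check: (v - proj_W(v)) · u_2 = 0  (should be 0).
Result: proj_W(v) = (113/30, 1/6, -22/15).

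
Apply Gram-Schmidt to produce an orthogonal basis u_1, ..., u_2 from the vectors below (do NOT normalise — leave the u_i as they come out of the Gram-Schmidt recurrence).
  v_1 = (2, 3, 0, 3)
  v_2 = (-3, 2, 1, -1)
Orthogonal basis:
  u_1 = (2, 3, 0, 3)
  u_2 = (-30/11, 53/22, 1, -13/22)

Apply the Gram-Schmidt recurrence
  u_1 = v_1
  u_i = v_i − Σ_{j<i} ((v_i · u_j) / (u_j · u_j)) · u_j.

Step by step this gives:
  u_1 = (2, 3, 0, 3)
  u_2 = (-30/11, 53/22, 1, -13/22)

Orthogonality check:
  u_2 · u_1 = 0 (should be 0)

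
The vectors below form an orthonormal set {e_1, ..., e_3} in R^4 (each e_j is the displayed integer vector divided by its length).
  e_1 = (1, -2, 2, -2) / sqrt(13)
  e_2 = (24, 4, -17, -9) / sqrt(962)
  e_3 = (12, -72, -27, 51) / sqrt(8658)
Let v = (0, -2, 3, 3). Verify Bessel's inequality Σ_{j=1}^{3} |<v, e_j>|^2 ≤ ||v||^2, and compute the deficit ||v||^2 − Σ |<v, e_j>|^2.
Σ |<v, e_j>|^2 = 186/13; ||v||^2 = 22; deficit = 100/13

Write each e_j = u_j / sqrt(<u_j, u_j>) where u_j is the displayed integer vector. Then <v, e_j> = <v, u_j> / sqrt(<u_j, u_j>), so |<v, e_j>|^2 = <v, u_j>^2 / <u_j, u_j>.
Coefficients: <v, e_1> = 4/sqrt(13), <v, e_2> = -86/sqrt(962), <v, e_3> = 216/sqrt(8658).
Square and sum: Σ |<v, e_j>|^2 = 186/13.
Compute ||v||^2 = v·v = 22.
Deficit = 22 − 186/13 = 100/13 ≥ 0, confirming Bessel's inequality. (The deficit equals ||v − Σ <v,e_j> e_j||^2, the squared distance from v to span{e_j}.)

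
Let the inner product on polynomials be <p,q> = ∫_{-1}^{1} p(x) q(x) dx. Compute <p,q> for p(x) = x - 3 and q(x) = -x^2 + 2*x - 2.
<p,q> = 46/3

Expand the product: p(x)·q(x) = -x^3 + 5*x^2 - 8*x + 6.
∫_{-1}^{1} of each monomial x^k gives [2/(k+1) if k even, 0 if k odd]. Integrating term-by-term (or equivalently evaluating the antiderivative F(x) = -x^4/4 + 5*x^3/3 - 4*x^2 + 6*x at the endpoints):
  F(1) − F(−1) = 41/12 − (-143/12) = 46/3.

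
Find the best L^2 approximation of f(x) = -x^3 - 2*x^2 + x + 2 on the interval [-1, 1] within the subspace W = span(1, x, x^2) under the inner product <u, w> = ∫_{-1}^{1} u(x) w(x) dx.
g(x) = -2*x^2 + 2*x/5 + 2

The best approximation g ∈ W is the orthogonal projection of f onto W. Writing g = a_0 + a_1 x + a_2 x^2, the coefficients solve the normal equations G · a = b where
  G_{ij} = <φ_i, φ_j> and b_i = <f, φ_i>, with φ_0 = 1, φ_1 = x, φ_2 = x^2.
G =
  [2, 0, 2/3]
  [0, 2/3, 0]
  [2/3, 0, 2/5],
b = (8/3, 4/15, 8/15).
Solving gives a_0 = 2, a_1 = 2/5, a_2 = -2, so
  g(x) = -2*x^2 + 2*x/5 + 2.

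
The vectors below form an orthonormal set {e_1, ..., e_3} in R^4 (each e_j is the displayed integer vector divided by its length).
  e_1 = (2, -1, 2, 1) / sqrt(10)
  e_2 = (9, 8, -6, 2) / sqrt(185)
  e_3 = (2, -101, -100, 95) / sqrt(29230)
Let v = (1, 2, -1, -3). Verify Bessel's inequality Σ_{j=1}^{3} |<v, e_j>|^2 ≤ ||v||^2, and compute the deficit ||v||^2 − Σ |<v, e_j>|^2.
Σ |<v, e_j>|^2 = 865/79; ||v||^2 = 15; deficit = 320/79

Write each e_j = u_j / sqrt(<u_j, u_j>) where u_j is the displayed integer vector. Then <v, e_j> = <v, u_j> / sqrt(<u_j, u_j>), so |<v, e_j>|^2 = <v, u_j>^2 / <u_j, u_j>.
Coefficients: <v, e_1> = -5/sqrt(10), <v, e_2> = 25/sqrt(185), <v, e_3> = -385/sqrt(29230).
Square and sum: Σ |<v, e_j>|^2 = 865/79.
Compute ||v||^2 = v·v = 15.
Deficit = 15 − 865/79 = 320/79 ≥ 0, confirming Bessel's inequality. (The deficit equals ||v − Σ <v,e_j> e_j||^2, the squared distance from v to span{e_j}.)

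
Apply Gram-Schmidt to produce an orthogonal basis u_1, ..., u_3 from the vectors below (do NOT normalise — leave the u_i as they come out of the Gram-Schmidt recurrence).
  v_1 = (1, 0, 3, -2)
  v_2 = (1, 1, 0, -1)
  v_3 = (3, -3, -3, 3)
Orthogonal basis:
  u_1 = (1, 0, 3, -2)
  u_2 = (11/14, 1, -9/14, -4/7)
  u_3 = (4, -31/11, -6/11, 13/11)

Apply the Gram-Schmidt recurrence
  u_1 = v_1
  u_i = v_i − Σ_{j<i} ((v_i · u_j) / (u_j · u_j)) · u_j.

Step by step this gives:
  u_1 = (1, 0, 3, -2)
  u_2 = (11/14, 1, -9/14, -4/7)
  u_3 = (4, -31/11, -6/11, 13/11)

Orthogonality check:
  u_2 · u_1 = 0 (should be 0)
  u_3 · u_1 = 0 (should be 0)
  u_3 · u_2 = 0 (should be 0)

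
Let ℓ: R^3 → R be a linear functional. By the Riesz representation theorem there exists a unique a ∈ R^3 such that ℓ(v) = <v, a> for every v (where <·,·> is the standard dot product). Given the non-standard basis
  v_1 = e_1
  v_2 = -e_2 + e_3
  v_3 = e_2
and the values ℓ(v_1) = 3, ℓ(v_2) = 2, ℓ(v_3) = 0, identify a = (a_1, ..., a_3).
a = (3, 0, 2)

Write a = (a_1, ..., a_3) in the standard basis. For each basis vector v_i, ℓ(v_i) = <v_i, a> is a linear equation in the a_j's. Collect the n equations into a matrix system V a = ℓ, where row i of V is v_i (expressed in the standard basis). Since V is invertible (lower-triangular with 1s on the diagonal, up to permutation), solve by back-substitution:
  V =
[[1, 0, 0],
 [0, -1, 1],
 [0, 1, 0]]
  V a = (3, 2, 0)
Solving gives a = (3, 0, 2).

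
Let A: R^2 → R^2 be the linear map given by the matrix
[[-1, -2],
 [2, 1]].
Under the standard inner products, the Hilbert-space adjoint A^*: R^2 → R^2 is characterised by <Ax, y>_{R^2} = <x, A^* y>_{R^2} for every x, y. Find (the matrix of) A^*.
A^* = A^T =
[[-1, 2],
 [-2, 1]]

For real matrices with standard dot products, the defining identity <Ax, y> = <x, A^* y> gives (Ax)^T y = x^T (A^*) y, i.e. x^T A^T y = x^T (A^*) y. Since this holds for all x, y, we must have A^* = A^T. Therefore
A^* =
[[-1, 2],
 [-2, 1]].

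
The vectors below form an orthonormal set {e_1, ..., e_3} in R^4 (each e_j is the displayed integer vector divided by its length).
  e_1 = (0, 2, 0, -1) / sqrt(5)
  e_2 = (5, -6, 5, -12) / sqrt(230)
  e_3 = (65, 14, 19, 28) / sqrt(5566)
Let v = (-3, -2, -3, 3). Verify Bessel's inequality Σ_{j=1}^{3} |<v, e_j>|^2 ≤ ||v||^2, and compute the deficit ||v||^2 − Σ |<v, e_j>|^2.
Σ |<v, e_j>|^2 = 11907*2**(41/150)*3**(89/150)*5**(91/150)*7**(107/150)/10000; ||v||^2 = 31; deficit = 196/121

Write each e_j = u_j / sqrt(<u_j, u_j>) where u_j is the displayed integer vector. Then <v, e_j> = <v, u_j> / sqrt(<u_j, u_j>), so |<v, e_j>|^2 = <v, u_j>^2 / <u_j, u_j>.
Coefficients: <v, e_1> = -7/sqrt(5), <v, e_2> = -54/sqrt(230), <v, e_3> = -196/sqrt(5566).
Square and sum: Σ |<v, e_j>|^2 = 11907*2**(41/150)*3**(89/150)*5**(91/150)*7**(107/150)/10000.
Compute ||v||^2 = v·v = 31.
Deficit = 31 − 11907*2**(41/150)*3**(89/150)*5**(91/150)*7**(107/150)/10000 = 196/121 ≥ 0, confirming Bessel's inequality. (The deficit equals ||v − Σ <v,e_j> e_j||^2, the squared distance from v to span{e_j}.)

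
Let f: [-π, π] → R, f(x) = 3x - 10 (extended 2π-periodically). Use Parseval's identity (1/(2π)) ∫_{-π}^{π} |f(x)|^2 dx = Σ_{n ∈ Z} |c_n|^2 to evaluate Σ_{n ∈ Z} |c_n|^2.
Σ |c_n|^2 = 3π^2 + 100

Expand and integrate term by term over [-π, π]:
  ∫ (3x)^2 dx = 9·(2π^3/3); ∫ 2·3·(-10)·x dx = 0 (odd integrand); ∫ (-10)^2 dx = 100·2π.
So (1/(2π)) ∫_{-π}^{π} (3x - 10)^2 dx = 9π^2/3 + 100 = 3π^2 + 100.
Parseval ⇒ Σ |c_n|^2 = 3π^2 + 100.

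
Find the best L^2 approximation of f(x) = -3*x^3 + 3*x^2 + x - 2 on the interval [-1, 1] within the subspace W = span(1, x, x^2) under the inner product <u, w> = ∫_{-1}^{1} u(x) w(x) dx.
g(x) = 3*x^2 - 4*x/5 - 2

The best approximation g ∈ W is the orthogonal projection of f onto W. Writing g = a_0 + a_1 x + a_2 x^2, the coefficients solve the normal equations G · a = b where
  G_{ij} = <φ_i, φ_j> and b_i = <f, φ_i>, with φ_0 = 1, φ_1 = x, φ_2 = x^2.
G =
  [2, 0, 2/3]
  [0, 2/3, 0]
  [2/3, 0, 2/5],
b = (-2, -8/15, -2/15).
Solving gives a_0 = -2, a_1 = -4/5, a_2 = 3, so
  g(x) = 3*x^2 - 4*x/5 - 2.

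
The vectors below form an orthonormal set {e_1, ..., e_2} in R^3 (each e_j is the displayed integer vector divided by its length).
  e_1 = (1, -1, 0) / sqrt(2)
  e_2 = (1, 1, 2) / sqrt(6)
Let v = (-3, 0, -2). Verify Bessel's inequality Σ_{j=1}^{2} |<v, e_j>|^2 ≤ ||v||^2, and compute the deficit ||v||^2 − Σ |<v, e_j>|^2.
Σ |<v, e_j>|^2 = 38/3; ||v||^2 = 13; deficit = 1/3

Write each e_j = u_j / sqrt(<u_j, u_j>) where u_j is the displayed integer vector. Then <v, e_j> = <v, u_j> / sqrt(<u_j, u_j>), so |<v, e_j>|^2 = <v, u_j>^2 / <u_j, u_j>.
Coefficients: <v, e_1> = -3/sqrt(2), <v, e_2> = -7/sqrt(6).
Square and sum: Σ |<v, e_j>|^2 = 38/3.
Compute ||v||^2 = v·v = 13.
Deficit = 13 − 38/3 = 1/3 ≥ 0, confirming Bessel's inequality. (The deficit equals ||v − Σ <v,e_j> e_j||^2, the squared distance from v to span{e_j}.)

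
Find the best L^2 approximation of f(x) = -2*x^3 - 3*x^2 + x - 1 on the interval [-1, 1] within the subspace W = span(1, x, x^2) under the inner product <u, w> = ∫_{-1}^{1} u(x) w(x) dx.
g(x) = -3*x^2 - x/5 - 1

The best approximation g ∈ W is the orthogonal projection of f onto W. Writing g = a_0 + a_1 x + a_2 x^2, the coefficients solve the normal equations G · a = b where
  G_{ij} = <φ_i, φ_j> and b_i = <f, φ_i>, with φ_0 = 1, φ_1 = x, φ_2 = x^2.
G =
  [2, 0, 2/3]
  [0, 2/3, 0]
  [2/3, 0, 2/5],
b = (-4, -2/15, -28/15).
Solving gives a_0 = -1, a_1 = -1/5, a_2 = -3, so
  g(x) = -3*x^2 - x/5 - 1.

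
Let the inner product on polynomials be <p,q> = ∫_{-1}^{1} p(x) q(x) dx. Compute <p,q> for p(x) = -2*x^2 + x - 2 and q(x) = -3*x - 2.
<p,q> = 26/3

Expand the product: p(x)·q(x) = 6*x^3 + x^2 + 4*x + 4.
∫_{-1}^{1} of each monomial x^k gives [2/(k+1) if k even, 0 if k odd]. Integrating term-by-term (or equivalently evaluating the antiderivative F(x) = 3*x^4/2 + x^3/3 + 2*x^2 + 4*x at the endpoints):
  F(1) − F(−1) = 47/6 − (-5/6) = 26/3.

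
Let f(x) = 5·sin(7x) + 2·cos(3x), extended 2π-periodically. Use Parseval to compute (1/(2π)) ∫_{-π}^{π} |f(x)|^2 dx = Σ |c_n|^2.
Σ |c_n|^2 = 29/2

Expand |f|^2 and use orthogonality of {sin(nx), cos(mx)} on [-π, π]:
  ∫_{-π}^{π} sin(nx)^2 dx = π, ∫ cos(mx)^2 dx = π, and cross terms integrate to 0.
So ∫_{-π}^{π} f(x)^2 dx = 5^2 · π + 2^2 · π = (25 + 4)π.
Divide by 2π: (25 + 4)/2 = 29/2.
By Parseval, this equals Σ |c_n|^2.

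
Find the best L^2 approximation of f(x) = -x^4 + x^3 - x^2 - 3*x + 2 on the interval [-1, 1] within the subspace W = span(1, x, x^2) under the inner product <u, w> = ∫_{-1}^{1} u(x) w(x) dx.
g(x) = -13*x^2/7 - 12*x/5 + 73/35

The best approximation g ∈ W is the orthogonal projection of f onto W. Writing g = a_0 + a_1 x + a_2 x^2, the coefficients solve the normal equations G · a = b where
  G_{ij} = <φ_i, φ_j> and b_i = <f, φ_i>, with φ_0 = 1, φ_1 = x, φ_2 = x^2.
G =
  [2, 0, 2/3]
  [0, 2/3, 0]
  [2/3, 0, 2/5],
b = (44/15, -8/5, 68/105).
Solving gives a_0 = 73/35, a_1 = -12/5, a_2 = -13/7, so
  g(x) = -13*x^2/7 - 12*x/5 + 73/35.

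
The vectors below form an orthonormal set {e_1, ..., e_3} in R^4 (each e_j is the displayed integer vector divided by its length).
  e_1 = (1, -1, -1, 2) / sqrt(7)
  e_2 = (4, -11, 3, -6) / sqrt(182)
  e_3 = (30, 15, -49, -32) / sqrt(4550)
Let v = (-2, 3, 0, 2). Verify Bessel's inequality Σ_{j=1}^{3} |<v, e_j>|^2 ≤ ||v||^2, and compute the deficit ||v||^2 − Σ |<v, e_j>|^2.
Σ |<v, e_j>|^2 = 2966/175; ||v||^2 = 17; deficit = 9/175

Write each e_j = u_j / sqrt(<u_j, u_j>) where u_j is the displayed integer vector. Then <v, e_j> = <v, u_j> / sqrt(<u_j, u_j>), so |<v, e_j>|^2 = <v, u_j>^2 / <u_j, u_j>.
Coefficients: <v, e_1> = -1/sqrt(7), <v, e_2> = -53/sqrt(182), <v, e_3> = -79/sqrt(4550).
Square and sum: Σ |<v, e_j>|^2 = 2966/175.
Compute ||v||^2 = v·v = 17.
Deficit = 17 − 2966/175 = 9/175 ≥ 0, confirming Bessel's inequality. (The deficit equals ||v − Σ <v,e_j> e_j||^2, the squared distance from v to span{e_j}.)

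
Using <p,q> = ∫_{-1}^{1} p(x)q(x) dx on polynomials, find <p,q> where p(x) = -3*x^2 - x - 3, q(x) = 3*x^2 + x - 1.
<p,q> = -34/15

Expand the product: p(x)·q(x) = -9*x^4 - 6*x^3 - 7*x^2 - 2*x + 3.
∫_{-1}^{1} of each monomial x^k gives [2/(k+1) if k even, 0 if k odd]. Integrating term-by-term (or equivalently evaluating the antiderivative F(x) = -9*x^5/5 - 3*x^4/2 - 7*x^3/3 - x^2 + 3*x at the endpoints):
  F(1) − F(−1) = -109/30 − (-41/30) = -34/15.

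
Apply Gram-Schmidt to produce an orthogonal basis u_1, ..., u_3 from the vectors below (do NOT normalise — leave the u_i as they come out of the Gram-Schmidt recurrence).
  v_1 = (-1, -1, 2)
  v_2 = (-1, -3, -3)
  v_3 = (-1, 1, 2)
Orthogonal basis:
  u_1 = (-1, -1, 2)
  u_2 = (-4/3, -10/3, -7/3)
  u_3 = (-9/11, 5/11, -2/11)

Apply the Gram-Schmidt recurrence
  u_1 = v_1
  u_i = v_i − Σ_{j<i} ((v_i · u_j) / (u_j · u_j)) · u_j.

Step by step this gives:
  u_1 = (-1, -1, 2)
  u_2 = (-4/3, -10/3, -7/3)
  u_3 = (-9/11, 5/11, -2/11)

Orthogonality check:
  u_2 · u_1 = 0 (should be 0)
  u_3 · u_1 = 0 (should be 0)
  u_3 · u_2 = 0 (should be 0)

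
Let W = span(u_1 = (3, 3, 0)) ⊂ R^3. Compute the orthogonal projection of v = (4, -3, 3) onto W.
proj_W(v) = (1/2, 1/2, 0)

Set up U = [u_1 | ... | u_1] ∈ R^(3×1). The projector onto W = col(U) is P = U (U^T U)^(-1) U^T.
Compute U^T U =
  [18],
and U^T v = (3).
Solve U^T U · c = U^T v for the coefficients: c = (1/6). The projection is proj_W(v) = U c.
Check: (v - proj_W(v)) · u_1 = 0  (should be 0).
Result: proj_W(v) = (1/2, 1/2, 0).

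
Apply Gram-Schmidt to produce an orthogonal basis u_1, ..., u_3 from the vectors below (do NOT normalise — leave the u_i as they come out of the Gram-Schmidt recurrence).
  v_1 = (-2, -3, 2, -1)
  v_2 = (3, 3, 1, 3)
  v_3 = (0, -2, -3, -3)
Orthogonal basis:
  u_1 = (-2, -3, 2, -1)
  u_2 = (11/9, 1/3, 25/9, 19/9)
  u_3 = (105/62, -35/31, -15/62, -15/31)

Apply the Gram-Schmidt recurrence
  u_1 = v_1
  u_i = v_i − Σ_{j<i} ((v_i · u_j) / (u_j · u_j)) · u_j.

Step by step this gives:
  u_1 = (-2, -3, 2, -1)
  u_2 = (11/9, 1/3, 25/9, 19/9)
  u_3 = (105/62, -35/31, -15/62, -15/31)

Orthogonality check:
  u_2 · u_1 = 0 (should be 0)
  u_3 · u_1 = 0 (should be 0)
  u_3 · u_2 = 0 (should be 0)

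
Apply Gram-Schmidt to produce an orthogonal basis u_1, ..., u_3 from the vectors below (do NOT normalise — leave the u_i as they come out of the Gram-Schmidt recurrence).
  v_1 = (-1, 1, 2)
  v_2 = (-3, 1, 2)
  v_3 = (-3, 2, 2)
Orthogonal basis:
  u_1 = (-1, 1, 2)
  u_2 = (-5/3, -1/3, -2/3)
  u_3 = (0, 4/5, -2/5)

Apply the Gram-Schmidt recurrence
  u_1 = v_1
  u_i = v_i − Σ_{j<i} ((v_i · u_j) / (u_j · u_j)) · u_j.

Step by step this gives:
  u_1 = (-1, 1, 2)
  u_2 = (-5/3, -1/3, -2/3)
  u_3 = (0, 4/5, -2/5)

Orthogonality check:
  u_2 · u_1 = 0 (should be 0)
  u_3 · u_1 = 0 (should be 0)
  u_3 · u_2 = 0 (should be 0)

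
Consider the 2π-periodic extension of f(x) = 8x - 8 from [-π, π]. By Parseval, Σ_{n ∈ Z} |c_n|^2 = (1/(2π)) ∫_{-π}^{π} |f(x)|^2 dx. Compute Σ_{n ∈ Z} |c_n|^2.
Σ |c_n|^2 = 64π^2/3 + 64

Expand and integrate term by term over [-π, π]:
  ∫ (8x)^2 dx = 64·(2π^3/3); ∫ 2·8·(-8)·x dx = 0 (odd integrand); ∫ (-8)^2 dx = 64·2π.
So (1/(2π)) ∫_{-π}^{π} (8x - 8)^2 dx = 64π^2/3 + 64 = 64π^2/3 + 64.
Parseval ⇒ Σ |c_n|^2 = 64π^2/3 + 64.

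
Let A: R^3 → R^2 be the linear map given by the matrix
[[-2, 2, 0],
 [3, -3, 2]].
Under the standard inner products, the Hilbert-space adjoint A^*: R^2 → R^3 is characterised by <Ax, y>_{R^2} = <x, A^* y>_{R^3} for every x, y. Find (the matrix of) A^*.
A^* = A^T =
[[-2, 3],
 [2, -3],
 [0, 2]]

For real matrices with standard dot products, the defining identity <Ax, y> = <x, A^* y> gives (Ax)^T y = x^T (A^*) y, i.e. x^T A^T y = x^T (A^*) y. Since this holds for all x, y, we must have A^* = A^T. Therefore
A^* =
[[-2, 3],
 [2, -3],
 [0, 2]].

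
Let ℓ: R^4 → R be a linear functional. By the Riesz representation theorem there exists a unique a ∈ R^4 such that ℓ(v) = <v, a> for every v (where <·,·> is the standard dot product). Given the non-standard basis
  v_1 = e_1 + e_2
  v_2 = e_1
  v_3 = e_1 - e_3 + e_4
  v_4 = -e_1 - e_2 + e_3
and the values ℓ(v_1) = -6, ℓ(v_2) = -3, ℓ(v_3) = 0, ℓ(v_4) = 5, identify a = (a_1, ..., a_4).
a = (-3, -3, -1, 2)

Write a = (a_1, ..., a_4) in the standard basis. For each basis vector v_i, ℓ(v_i) = <v_i, a> is a linear equation in the a_j's. Collect the n equations into a matrix system V a = ℓ, where row i of V is v_i (expressed in the standard basis). Since V is invertible (lower-triangular with 1s on the diagonal, up to permutation), solve by back-substitution:
  V =
[[1, 1, 0, 0],
 [1, 0, 0, 0],
 [1, 0, -1, 1],
 [-1, -1, 1, 0]]
  V a = (-6, -3, 0, 5)
Solving gives a = (-3, -3, -1, 2).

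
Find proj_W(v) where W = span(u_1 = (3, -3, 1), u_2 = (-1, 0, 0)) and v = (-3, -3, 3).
proj_W(v) = (-3, -18/5, 6/5)

Set up U = [u_1 | ... | u_2] ∈ R^(3×2). The projector onto W = col(U) is P = U (U^T U)^(-1) U^T.
Compute U^T U =
  [19, -3]
  [-3, 1],
and U^T v = (3, 3).
Solve U^T U · c = U^T v for the coefficients: c = (6/5, 33/5). The projection is proj_W(v) = U c.
Check: (v - proj_W(v)) · u_1 = 0  (should be 0).
Check: (v - proj_W(v)) · u_2 = 0  (should be 0).
Result: proj_W(v) = (-3, -18/5, 6/5).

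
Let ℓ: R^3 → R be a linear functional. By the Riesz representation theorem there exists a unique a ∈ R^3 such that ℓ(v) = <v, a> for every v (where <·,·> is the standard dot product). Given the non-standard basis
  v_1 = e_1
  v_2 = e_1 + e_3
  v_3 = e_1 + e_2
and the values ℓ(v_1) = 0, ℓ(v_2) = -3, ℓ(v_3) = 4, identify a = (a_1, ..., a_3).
a = (0, 4, -3)

Write a = (a_1, ..., a_3) in the standard basis. For each basis vector v_i, ℓ(v_i) = <v_i, a> is a linear equation in the a_j's. Collect the n equations into a matrix system V a = ℓ, where row i of V is v_i (expressed in the standard basis). Since V is invertible (lower-triangular with 1s on the diagonal, up to permutation), solve by back-substitution:
  V =
[[1, 0, 0],
 [1, 0, 1],
 [1, 1, 0]]
  V a = (0, -3, 4)
Solving gives a = (0, 4, -3).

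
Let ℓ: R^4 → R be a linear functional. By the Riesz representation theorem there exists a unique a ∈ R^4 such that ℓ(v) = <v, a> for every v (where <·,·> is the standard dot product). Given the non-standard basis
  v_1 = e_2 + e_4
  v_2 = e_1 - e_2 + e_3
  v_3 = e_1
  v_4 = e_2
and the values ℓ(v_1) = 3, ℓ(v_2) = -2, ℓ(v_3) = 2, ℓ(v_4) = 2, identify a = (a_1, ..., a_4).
a = (2, 2, -2, 1)

Write a = (a_1, ..., a_4) in the standard basis. For each basis vector v_i, ℓ(v_i) = <v_i, a> is a linear equation in the a_j's. Collect the n equations into a matrix system V a = ℓ, where row i of V is v_i (expressed in the standard basis). Since V is invertible (lower-triangular with 1s on the diagonal, up to permutation), solve by back-substitution:
  V =
[[0, 1, 0, 1],
 [1, -1, 1, 0],
 [1, 0, 0, 0],
 [0, 1, 0, 0]]
  V a = (3, -2, 2, 2)
Solving gives a = (2, 2, -2, 1).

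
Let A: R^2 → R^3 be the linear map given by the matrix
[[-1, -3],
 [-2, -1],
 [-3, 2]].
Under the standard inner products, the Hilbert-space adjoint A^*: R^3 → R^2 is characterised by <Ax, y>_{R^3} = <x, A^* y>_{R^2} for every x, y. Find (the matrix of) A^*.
A^* = A^T =
[[-1, -2, -3],
 [-3, -1, 2]]

For real matrices with standard dot products, the defining identity <Ax, y> = <x, A^* y> gives (Ax)^T y = x^T (A^*) y, i.e. x^T A^T y = x^T (A^*) y. Since this holds for all x, y, we must have A^* = A^T. Therefore
A^* =
[[-1, -2, -3],
 [-3, -1, 2]].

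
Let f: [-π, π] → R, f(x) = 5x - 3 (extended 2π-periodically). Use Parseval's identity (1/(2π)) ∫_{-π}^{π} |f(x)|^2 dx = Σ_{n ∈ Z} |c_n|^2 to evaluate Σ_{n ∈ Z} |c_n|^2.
Σ |c_n|^2 = 25π^2/3 + 9

Expand and integrate term by term over [-π, π]:
  ∫ (5x)^2 dx = 25·(2π^3/3); ∫ 2·5·(-3)·x dx = 0 (odd integrand); ∫ (-3)^2 dx = 9·2π.
So (1/(2π)) ∫_{-π}^{π} (5x - 3)^2 dx = 25π^2/3 + 9 = 25π^2/3 + 9.
Parseval ⇒ Σ |c_n|^2 = 25π^2/3 + 9.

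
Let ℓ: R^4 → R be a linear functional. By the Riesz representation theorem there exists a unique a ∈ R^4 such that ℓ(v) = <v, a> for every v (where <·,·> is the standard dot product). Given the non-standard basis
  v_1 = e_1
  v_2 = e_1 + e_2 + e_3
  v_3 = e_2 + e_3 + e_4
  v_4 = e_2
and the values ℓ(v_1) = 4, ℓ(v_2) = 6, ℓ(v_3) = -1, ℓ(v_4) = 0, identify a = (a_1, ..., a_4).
a = (4, 0, 2, -3)

Write a = (a_1, ..., a_4) in the standard basis. For each basis vector v_i, ℓ(v_i) = <v_i, a> is a linear equation in the a_j's. Collect the n equations into a matrix system V a = ℓ, where row i of V is v_i (expressed in the standard basis). Since V is invertible (lower-triangular with 1s on the diagonal, up to permutation), solve by back-substitution:
  V =
[[1, 0, 0, 0],
 [1, 1, 1, 0],
 [0, 1, 1, 1],
 [0, 1, 0, 0]]
  V a = (4, 6, -1, 0)
Solving gives a = (4, 0, 2, -3).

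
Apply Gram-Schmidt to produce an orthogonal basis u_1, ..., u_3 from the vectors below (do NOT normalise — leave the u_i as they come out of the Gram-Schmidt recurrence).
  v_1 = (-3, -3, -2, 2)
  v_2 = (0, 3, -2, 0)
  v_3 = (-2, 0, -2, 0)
Orthogonal basis:
  u_1 = (-3, -3, -2, 2)
  u_2 = (-15/26, 63/26, -31/13, 5/13)
  u_3 = (-176/313, -12/313, -18/313, -300/313)

Apply the Gram-Schmidt recurrence
  u_1 = v_1
  u_i = v_i − Σ_{j<i} ((v_i · u_j) / (u_j · u_j)) · u_j.

Step by step this gives:
  u_1 = (-3, -3, -2, 2)
  u_2 = (-15/26, 63/26, -31/13, 5/13)
  u_3 = (-176/313, -12/313, -18/313, -300/313)

Orthogonality check:
  u_2 · u_1 = 0 (should be 0)
  u_3 · u_1 = 0 (should be 0)
  u_3 · u_2 = 0 (should be 0)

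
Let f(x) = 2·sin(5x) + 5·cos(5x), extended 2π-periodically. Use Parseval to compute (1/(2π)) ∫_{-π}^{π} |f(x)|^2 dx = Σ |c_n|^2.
Σ |c_n|^2 = 29/2

Expand |f|^2 and use orthogonality of {sin(nx), cos(mx)} on [-π, π]:
  ∫_{-π}^{π} sin(nx)^2 dx = π, ∫ cos(mx)^2 dx = π, and cross terms integrate to 0.
So ∫_{-π}^{π} f(x)^2 dx = 2^2 · π + 5^2 · π = (4 + 25)π.
Divide by 2π: (4 + 25)/2 = 29/2.
By Parseval, this equals Σ |c_n|^2.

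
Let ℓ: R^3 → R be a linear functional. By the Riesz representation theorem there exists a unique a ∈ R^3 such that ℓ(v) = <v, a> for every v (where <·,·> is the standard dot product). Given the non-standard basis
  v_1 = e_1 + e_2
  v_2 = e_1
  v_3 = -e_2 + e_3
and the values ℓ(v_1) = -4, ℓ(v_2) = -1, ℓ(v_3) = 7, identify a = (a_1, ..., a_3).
a = (-1, -3, 4)

Write a = (a_1, ..., a_3) in the standard basis. For each basis vector v_i, ℓ(v_i) = <v_i, a> is a linear equation in the a_j's. Collect the n equations into a matrix system V a = ℓ, where row i of V is v_i (expressed in the standard basis). Since V is invertible (lower-triangular with 1s on the diagonal, up to permutation), solve by back-substitution:
  V =
[[1, 1, 0],
 [1, 0, 0],
 [0, -1, 1]]
  V a = (-4, -1, 7)
Solving gives a = (-1, -3, 4).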